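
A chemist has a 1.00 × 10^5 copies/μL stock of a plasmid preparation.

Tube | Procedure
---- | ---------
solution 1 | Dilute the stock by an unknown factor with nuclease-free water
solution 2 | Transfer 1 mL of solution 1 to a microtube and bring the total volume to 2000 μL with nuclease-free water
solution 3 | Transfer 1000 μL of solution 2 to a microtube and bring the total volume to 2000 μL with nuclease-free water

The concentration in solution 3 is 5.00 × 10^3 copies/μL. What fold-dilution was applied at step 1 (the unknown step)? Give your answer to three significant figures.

Step 1: unknown factor x
Step 2: 1 mL brought to 2000 μL → factor 2/1 = 2
Step 3: 1000 μL brought to 2000 μL → factor 2000/1000 = 2
Product of known-step factors = 4
Overall factor = 1.00 × 10^5 copies/μL / (5.00 × 10^3 copies/μL) = 20
x = 20 / 4 = 5.00

5.00-fold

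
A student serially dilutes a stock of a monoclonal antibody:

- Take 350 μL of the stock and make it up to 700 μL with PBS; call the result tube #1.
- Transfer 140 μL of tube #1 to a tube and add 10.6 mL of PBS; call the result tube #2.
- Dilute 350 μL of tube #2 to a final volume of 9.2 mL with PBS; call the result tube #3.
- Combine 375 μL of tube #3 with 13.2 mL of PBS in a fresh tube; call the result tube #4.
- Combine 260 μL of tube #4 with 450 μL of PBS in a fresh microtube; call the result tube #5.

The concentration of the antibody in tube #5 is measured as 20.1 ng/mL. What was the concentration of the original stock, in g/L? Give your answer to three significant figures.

8.01 g/L

Step 1: 350 μL brought to 700 μL → factor 700/350 = 2
Step 2: 140 μL + 10.6 mL = 10740 μL total → factor 10740/140 = 76.714
Step 3: 350 μL brought to 9.2 mL → factor 9200/350 = 26.286
Step 4: 375 μL + 13.2 mL = 13575 μL total → factor 13575/375 = 36.2
Step 5: 260 μL + 450 μL = 710 μL total → factor 710/260 = 2.7308
Overall dilution factor = 2 × 76.714 × 26.286 × 36.2 × 2.7308 = 3.9868 × 10^5
Stock = 20.1 ng/mL × 3.9868 × 10^5 = 8.013 × 10^6 ng/mL = 8.01 g/L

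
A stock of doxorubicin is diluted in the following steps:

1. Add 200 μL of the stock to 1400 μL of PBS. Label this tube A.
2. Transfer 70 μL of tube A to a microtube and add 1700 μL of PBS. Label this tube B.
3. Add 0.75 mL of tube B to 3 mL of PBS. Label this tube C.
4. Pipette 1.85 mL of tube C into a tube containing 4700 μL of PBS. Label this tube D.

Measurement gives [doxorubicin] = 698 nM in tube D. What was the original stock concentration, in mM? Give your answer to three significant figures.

2.50 mM

Step 1: 200 μL + 1400 μL = 1600 μL total → factor 1600/200 = 8
Step 2: 70 μL + 1700 μL = 1770 μL total → factor 1770/70 = 25.286
Step 3: 0.75 mL + 3 mL = 3.75 mL total → factor 3.75/0.75 = 5
Step 4: 1.85 mL + 4700 μL = 6.55 mL total → factor 6.55/1.85 = 3.5405
Overall dilution factor = 8 × 25.286 × 5 × 3.5405 = 3581
Stock = 698 nM × 3581 = 2.500 × 10^6 nM = 2.50 mM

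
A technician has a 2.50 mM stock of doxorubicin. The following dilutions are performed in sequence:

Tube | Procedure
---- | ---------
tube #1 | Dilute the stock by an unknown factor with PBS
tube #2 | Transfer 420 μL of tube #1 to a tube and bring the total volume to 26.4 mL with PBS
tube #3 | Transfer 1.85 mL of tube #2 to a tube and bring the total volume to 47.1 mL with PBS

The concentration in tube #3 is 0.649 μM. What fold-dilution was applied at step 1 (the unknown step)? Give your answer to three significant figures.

2.41-fold

Step 1: unknown factor x
Step 2: 420 μL brought to 26.4 mL → factor 26400/420 = 62.857
Step 3: 1.85 mL brought to 47.1 mL → factor 47.1/1.85 = 25.459
Product of known-step factors = 1600.3
Overall factor = 2.50 mM / (0.649 μM) = 3852.1
x = 3852.1 / 1600.3 = 2.41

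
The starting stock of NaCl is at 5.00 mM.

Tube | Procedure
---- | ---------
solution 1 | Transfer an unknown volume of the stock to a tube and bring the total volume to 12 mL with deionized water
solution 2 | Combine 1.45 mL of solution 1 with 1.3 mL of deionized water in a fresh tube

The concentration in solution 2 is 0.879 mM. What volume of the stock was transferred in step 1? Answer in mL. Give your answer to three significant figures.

Step 1: v brought to 12 mL → factor = 12 mL/v
Step 2: 1.45 mL + 1.3 mL = 2.75 mL total → factor 2.75/1.45 = 1.8966
Product of known-step factors = 1.8966
Overall factor = 5.00 mM / (0.879 mM) = 5.6883
Step-1 factor = 5.6883 / 1.8966 = 2.9993
v = 12 mL / 2.9993 = 4.00 mL

4.00 mL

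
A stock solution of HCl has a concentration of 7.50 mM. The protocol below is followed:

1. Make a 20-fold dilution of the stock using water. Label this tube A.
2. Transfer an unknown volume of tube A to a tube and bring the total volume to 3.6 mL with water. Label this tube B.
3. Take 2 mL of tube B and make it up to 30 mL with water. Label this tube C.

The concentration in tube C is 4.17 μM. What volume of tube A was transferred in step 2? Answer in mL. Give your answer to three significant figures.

Step 1: 20-fold → factor 20
Step 2: v brought to 3.6 mL → factor = 3.6 mL/v
Step 3: 2 mL brought to 30 mL → factor 30/2 = 15
Product of known-step factors = 300
Overall factor = 7.50 mM / (4.17 μM) = 1798.6
Step-2 factor = 1798.6 / 300 = 5.9952
v = 3.6 mL / 5.9952 = 0.600 mL

0.600 mL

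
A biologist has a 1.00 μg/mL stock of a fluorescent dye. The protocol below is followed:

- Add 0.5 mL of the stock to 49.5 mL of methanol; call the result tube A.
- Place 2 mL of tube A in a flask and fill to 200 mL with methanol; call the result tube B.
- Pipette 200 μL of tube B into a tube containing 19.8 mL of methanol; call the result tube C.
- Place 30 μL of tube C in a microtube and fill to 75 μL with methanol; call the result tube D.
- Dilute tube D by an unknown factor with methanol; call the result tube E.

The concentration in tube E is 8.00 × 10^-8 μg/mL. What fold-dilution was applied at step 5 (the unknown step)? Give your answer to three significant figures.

5.00-fold

Step 1: 0.5 mL + 49.5 mL = 50 mL total → factor 50/0.5 = 100
Step 2: 2 mL brought to 200 mL → factor 200/2 = 100
Step 3: 200 μL + 19.8 mL = 20000 μL total → factor 20000/200 = 100
Step 4: 30 μL brought to 75 μL → factor 75/30 = 2.5
Step 5: unknown factor x
Product of known-step factors = 2.5 × 10^6
Overall factor = 1.00 μg/mL / (8.00 × 10^-8 μg/mL) = 1.25 × 10^7
x = 1.25 × 10^7 / 2.5 × 10^6 = 5.00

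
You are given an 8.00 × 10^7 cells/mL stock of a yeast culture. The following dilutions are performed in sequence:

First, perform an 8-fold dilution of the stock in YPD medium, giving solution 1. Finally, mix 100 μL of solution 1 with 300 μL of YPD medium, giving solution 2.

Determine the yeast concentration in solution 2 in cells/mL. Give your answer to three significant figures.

Step 1: 8-fold → factor 8
Step 2: 100 μL + 300 μL = 400 μL total → factor 400/100 = 4
Overall dilution factor = 8 × 4 = 32
Final = 8.00 × 10^7 cells/mL / 32 = 2.50 × 10^6 cells/mL

2.50 × 10^6 cells/mL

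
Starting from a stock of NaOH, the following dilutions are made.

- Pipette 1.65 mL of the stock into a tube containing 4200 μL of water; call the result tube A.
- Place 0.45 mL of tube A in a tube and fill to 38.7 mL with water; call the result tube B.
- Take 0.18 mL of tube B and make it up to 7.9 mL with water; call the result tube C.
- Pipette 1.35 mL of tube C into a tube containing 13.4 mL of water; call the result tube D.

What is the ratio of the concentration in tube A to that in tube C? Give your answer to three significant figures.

3.77 × 10^3

Step 1: 1.65 mL + 4200 μL = 5.85 mL total → factor 5.85/1.65 = 3.5455
Step 2: 0.45 mL brought to 38.7 mL → factor 38.7/0.45 = 86
Step 3: 0.18 mL brought to 7.9 mL → factor 7.9/0.18 = 43.889
Dilution factor to tube A = 3.5455; to tube C = 13382
[tube A]/[tube C] = (factor to tube C)/(factor to tube A) = 13382/3.5455 = 3.77 × 10^3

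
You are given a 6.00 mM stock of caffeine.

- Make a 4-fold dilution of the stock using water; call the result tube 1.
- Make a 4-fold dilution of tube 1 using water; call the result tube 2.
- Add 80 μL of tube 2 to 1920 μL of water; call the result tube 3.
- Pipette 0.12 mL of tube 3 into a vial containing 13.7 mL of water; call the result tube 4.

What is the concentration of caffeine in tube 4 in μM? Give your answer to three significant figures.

0.130 μM

Step 1: 4-fold → factor 4
Step 2: 4-fold → factor 4
Step 3: 80 μL + 1920 μL = 2000 μL total → factor 2000/80 = 25
Step 4: 0.12 mL + 13.7 mL = 13.82 mL total → factor 13.82/0.12 = 115.17
Overall dilution factor = 4 × 4 × 25 × 115.17 = 46067
Final = 6.00 mM / 46067 = 0.0001302 mM = 0.130 μM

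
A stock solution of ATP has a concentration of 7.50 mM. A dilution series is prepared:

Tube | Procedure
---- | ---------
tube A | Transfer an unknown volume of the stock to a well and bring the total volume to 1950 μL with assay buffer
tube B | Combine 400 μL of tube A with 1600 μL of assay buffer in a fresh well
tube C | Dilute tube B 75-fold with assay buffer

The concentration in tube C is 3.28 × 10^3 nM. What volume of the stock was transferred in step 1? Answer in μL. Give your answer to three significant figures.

320 μL

Step 1: v brought to 1950 μL → factor = 1950 μL/v
Step 2: 400 μL + 1600 μL = 2000 μL total → factor 2000/400 = 5
Step 3: 75-fold → factor 75
Product of known-step factors = 375
Overall factor = 7.50 mM / (3.28 × 10^3 nM) = 2286.6
Step-1 factor = 2286.6 / 375 = 6.0976
v = 1950 μL / 6.0976 = 320 μL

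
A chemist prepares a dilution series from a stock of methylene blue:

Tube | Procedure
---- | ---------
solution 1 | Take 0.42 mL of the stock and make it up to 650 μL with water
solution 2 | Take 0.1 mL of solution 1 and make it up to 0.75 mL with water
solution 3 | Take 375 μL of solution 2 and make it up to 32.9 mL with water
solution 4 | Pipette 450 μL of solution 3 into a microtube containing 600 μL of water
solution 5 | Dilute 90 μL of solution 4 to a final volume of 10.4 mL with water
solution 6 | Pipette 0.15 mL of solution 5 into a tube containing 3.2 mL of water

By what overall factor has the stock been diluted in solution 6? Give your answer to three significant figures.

Step 1: 0.42 mL brought to 650 μL → factor 0.65/0.42 = 1.5476
Step 2: 0.1 mL brought to 0.75 mL → factor 0.75/0.1 = 7.5
Step 3: 375 μL brought to 32.9 mL → factor 32900/375 = 87.733
Step 4: 450 μL + 600 μL = 1050 μL total → factor 1050/450 = 2.3333
Step 5: 90 μL brought to 10.4 mL → factor 10400/90 = 115.56
Step 6: 0.15 mL + 3.2 mL = 3.35 mL total → factor 3.35/0.15 = 22.333
Overall dilution factor = 1.5476 × 7.5 × 87.733 × 2.3333 × 115.56 × 22.333 = 6.1321 × 10^6

6.13 × 10^6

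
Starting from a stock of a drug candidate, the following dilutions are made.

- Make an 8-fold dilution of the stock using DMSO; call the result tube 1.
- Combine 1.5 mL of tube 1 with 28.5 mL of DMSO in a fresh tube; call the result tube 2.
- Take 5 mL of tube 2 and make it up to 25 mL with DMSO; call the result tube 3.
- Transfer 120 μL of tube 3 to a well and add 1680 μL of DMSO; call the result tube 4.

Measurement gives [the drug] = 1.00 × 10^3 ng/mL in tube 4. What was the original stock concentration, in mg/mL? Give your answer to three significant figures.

12.0 mg/mL

Step 1: 8-fold → factor 8
Step 2: 1.5 mL + 28.5 mL = 30 mL total → factor 30/1.5 = 20
Step 3: 5 mL brought to 25 mL → factor 25/5 = 5
Step 4: 120 μL + 1680 μL = 1800 μL total → factor 1800/120 = 15
Overall dilution factor = 8 × 20 × 5 × 15 = 12000
Stock = 1.00 × 10^3 ng/mL × 12000 = 1.200 × 10^7 ng/mL = 12.0 mg/mL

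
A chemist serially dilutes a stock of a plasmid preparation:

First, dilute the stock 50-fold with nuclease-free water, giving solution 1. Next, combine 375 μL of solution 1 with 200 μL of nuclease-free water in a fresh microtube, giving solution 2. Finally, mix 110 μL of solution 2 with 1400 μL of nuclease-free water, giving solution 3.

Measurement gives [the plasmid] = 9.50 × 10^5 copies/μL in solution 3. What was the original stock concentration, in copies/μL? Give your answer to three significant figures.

1.00 × 10^9 copies/μL

Step 1: 50-fold → factor 50
Step 2: 375 μL + 200 μL = 575 μL total → factor 575/375 = 1.5333
Step 3: 110 μL + 1400 μL = 1510 μL total → factor 1510/110 = 13.727
Overall dilution factor = 50 × 1.5333 × 13.727 = 1052.4
Stock = 9.50 × 10^5 copies/μL × 1052.4 = 1.00 × 10^9 copies/μL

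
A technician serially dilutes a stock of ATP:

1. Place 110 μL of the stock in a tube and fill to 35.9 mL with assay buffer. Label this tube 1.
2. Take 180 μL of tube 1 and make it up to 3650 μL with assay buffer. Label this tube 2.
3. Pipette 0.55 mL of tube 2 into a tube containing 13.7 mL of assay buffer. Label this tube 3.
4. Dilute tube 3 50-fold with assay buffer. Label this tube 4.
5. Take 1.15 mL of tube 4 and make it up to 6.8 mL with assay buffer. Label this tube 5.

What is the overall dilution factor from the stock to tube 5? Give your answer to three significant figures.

Step 1: 110 μL brought to 35.9 mL → factor 35900/110 = 326.36
Step 2: 180 μL brought to 3650 μL → factor 3650/180 = 20.278
Step 3: 0.55 mL + 13.7 mL = 14.25 mL total → factor 14.25/0.55 = 25.909
Step 4: 50-fold → factor 50
Step 5: 1.15 mL brought to 6.8 mL → factor 6.8/1.15 = 5.913
Overall dilution factor = 326.36 × 20.278 × 25.909 × 50 × 5.913 = 5.0694 × 10^7

5.07 × 10^7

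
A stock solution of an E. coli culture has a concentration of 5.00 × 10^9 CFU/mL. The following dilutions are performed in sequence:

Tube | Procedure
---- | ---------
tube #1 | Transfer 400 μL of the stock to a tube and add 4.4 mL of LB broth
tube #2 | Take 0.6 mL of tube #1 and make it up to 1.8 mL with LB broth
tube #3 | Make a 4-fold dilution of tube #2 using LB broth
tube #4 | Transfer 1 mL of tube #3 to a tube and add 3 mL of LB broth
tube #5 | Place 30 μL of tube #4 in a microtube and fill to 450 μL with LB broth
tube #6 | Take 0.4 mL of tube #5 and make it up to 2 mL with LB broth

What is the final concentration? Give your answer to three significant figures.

1.16 × 10^5 CFU/mL

Step 1: 400 μL + 4.4 mL = 4800 μL total → factor 4800/400 = 12
Step 2: 0.6 mL brought to 1.8 mL → factor 1.8/0.6 = 3
Step 3: 4-fold → factor 4
Step 4: 1 mL + 3 mL = 4 mL total → factor 4/1 = 4
Step 5: 30 μL brought to 450 μL → factor 450/30 = 15
Step 6: 0.4 mL brought to 2 mL → factor 2/0.4 = 5
Overall dilution factor = 12 × 3 × 4 × 4 × 15 × 5 = 43200
Final = 5.00 × 10^9 CFU/mL / 43200 = 1.16 × 10^5 CFU/mL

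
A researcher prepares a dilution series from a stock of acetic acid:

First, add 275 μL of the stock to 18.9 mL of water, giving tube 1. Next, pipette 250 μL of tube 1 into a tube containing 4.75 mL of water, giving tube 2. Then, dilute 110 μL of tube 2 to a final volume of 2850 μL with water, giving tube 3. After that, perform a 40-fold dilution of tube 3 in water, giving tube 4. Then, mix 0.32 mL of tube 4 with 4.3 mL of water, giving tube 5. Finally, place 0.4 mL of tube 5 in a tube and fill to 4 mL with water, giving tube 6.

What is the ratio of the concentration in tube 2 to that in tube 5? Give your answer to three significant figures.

1.50 × 10^4

Step 1: 275 μL + 18.9 mL = 19175 μL total → factor 19175/275 = 69.727
Step 2: 250 μL + 4.75 mL = 5000 μL total → factor 5000/250 = 20
Step 3: 110 μL brought to 2850 μL → factor 2850/110 = 25.909
Step 4: 40-fold → factor 40
Step 5: 0.32 mL + 4.3 mL = 4.62 mL total → factor 4.62/0.32 = 14.438
Dilution factor to tube 2 = 1394.5; to tube 5 = 2.0866 × 10^7
[tube 2]/[tube 5] = (factor to tube 5)/(factor to tube 2) = 2.0866 × 10^7/1394.5 = 1.50 × 10^4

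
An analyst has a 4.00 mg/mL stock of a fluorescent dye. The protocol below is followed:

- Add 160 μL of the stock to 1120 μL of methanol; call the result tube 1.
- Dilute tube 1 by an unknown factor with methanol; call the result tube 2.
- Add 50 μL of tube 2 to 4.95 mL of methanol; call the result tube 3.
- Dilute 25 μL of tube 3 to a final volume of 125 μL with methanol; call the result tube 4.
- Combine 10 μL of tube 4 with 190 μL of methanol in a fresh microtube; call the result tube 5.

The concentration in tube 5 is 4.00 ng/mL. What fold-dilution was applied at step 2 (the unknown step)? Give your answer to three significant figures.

12.5-fold

Step 1: 160 μL + 1120 μL = 1280 μL total → factor 1280/160 = 8
Step 2: unknown factor x
Step 3: 50 μL + 4.95 mL = 5000 μL total → factor 5000/50 = 100
Step 4: 25 μL brought to 125 μL → factor 125/25 = 5
Step 5: 10 μL + 190 μL = 200 μL total → factor 200/10 = 20
Product of known-step factors = 80000
Overall factor = 4.00 mg/mL / (4.00 ng/mL) = 1 × 10^6
x = 1 × 10^6 / 80000 = 12.5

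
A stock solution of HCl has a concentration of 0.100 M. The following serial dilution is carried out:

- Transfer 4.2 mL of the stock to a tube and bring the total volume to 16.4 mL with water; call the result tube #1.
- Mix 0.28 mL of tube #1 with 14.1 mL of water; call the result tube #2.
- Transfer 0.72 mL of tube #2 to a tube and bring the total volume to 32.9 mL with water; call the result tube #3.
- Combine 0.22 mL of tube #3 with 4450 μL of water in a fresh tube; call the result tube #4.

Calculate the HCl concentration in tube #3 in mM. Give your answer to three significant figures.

0.0109 mM

Step 1: 4.2 mL brought to 16.4 mL → factor 16.4/4.2 = 3.9048
Step 2: 0.28 mL + 14.1 mL = 14.38 mL total → factor 14.38/0.28 = 51.357
Step 3: 0.72 mL brought to 32.9 mL → factor 32.9/0.72 = 45.694
Dilution factor through tube #3 = 3.9048 × 51.357 × 45.694 = 9163.4
[tube #3] = 0.100 M / 9163.4 = 1.091 × 10^-5 M = 0.0109 mM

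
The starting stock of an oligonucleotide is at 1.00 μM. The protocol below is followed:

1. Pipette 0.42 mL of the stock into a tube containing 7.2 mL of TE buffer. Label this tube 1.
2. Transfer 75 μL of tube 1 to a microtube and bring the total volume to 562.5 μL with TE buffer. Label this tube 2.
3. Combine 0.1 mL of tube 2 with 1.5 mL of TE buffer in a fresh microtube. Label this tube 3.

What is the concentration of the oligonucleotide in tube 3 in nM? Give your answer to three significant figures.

0.459 nM

Step 1: 0.42 mL + 7.2 mL = 7.62 mL total → factor 7.62/0.42 = 18.143
Step 2: 75 μL brought to 562.5 μL → factor 562.5/75 = 7.5
Step 3: 0.1 mL + 1.5 mL = 1.6 mL total → factor 1.6/0.1 = 16
Overall dilution factor = 18.143 × 7.5 × 16 = 2177.1
Final = 1.00 μM / 2177.1 = 0.0004593 μM = 0.459 nM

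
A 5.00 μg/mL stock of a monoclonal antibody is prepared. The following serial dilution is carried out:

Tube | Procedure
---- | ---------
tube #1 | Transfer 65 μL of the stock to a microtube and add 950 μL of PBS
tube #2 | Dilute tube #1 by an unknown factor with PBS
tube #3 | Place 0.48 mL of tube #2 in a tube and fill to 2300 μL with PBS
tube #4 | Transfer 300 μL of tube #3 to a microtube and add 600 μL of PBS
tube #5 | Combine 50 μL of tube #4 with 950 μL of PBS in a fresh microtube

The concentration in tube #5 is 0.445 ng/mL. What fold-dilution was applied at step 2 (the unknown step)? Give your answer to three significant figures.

2.50-fold

Step 1: 65 μL + 950 μL = 1015 μL total → factor 1015/65 = 15.615
Step 2: unknown factor x
Step 3: 0.48 mL brought to 2300 μL → factor 2.3/0.48 = 4.7917
Step 4: 300 μL + 600 μL = 900 μL total → factor 900/300 = 3
Step 5: 50 μL + 950 μL = 1000 μL total → factor 1000/50 = 20
Product of known-step factors = 4489.4
Overall factor = 5.00 μg/mL / (0.445 ng/mL) = 11236
x = 11236 / 4489.4 = 2.50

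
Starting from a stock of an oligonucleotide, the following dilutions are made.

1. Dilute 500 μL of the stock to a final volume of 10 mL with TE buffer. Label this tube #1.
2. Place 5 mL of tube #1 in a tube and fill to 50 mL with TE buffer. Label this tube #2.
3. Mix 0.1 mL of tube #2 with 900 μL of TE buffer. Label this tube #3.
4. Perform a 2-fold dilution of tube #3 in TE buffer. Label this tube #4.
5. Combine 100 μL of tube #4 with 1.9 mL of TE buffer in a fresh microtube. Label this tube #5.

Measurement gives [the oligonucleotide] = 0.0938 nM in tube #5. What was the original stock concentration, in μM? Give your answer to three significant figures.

Step 1: 500 μL brought to 10 mL → factor 10000/500 = 20
Step 2: 5 mL brought to 50 mL → factor 50/5 = 10
Step 3: 0.1 mL + 900 μL = 1 mL total → factor 1/0.1 = 10
Step 4: 2-fold → factor 2
Step 5: 100 μL + 1.9 mL = 2000 μL total → factor 2000/100 = 20
Overall dilution factor = 20 × 10 × 10 × 2 × 20 = 80000
Stock = 0.0938 nM × 80000 = 7504 nM = 7.50 μM

7.50 μM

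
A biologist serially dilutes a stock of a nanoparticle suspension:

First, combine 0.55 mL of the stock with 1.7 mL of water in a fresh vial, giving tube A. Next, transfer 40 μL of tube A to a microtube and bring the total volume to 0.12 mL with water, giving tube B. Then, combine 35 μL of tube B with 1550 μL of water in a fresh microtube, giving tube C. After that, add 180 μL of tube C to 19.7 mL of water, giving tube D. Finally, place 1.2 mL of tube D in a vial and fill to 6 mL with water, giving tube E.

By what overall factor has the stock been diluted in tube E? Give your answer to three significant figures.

3.07 × 10^5

Step 1: 0.55 mL + 1.7 mL = 2.25 mL total → factor 2.25/0.55 = 4.0909
Step 2: 40 μL brought to 0.12 mL → factor 120/40 = 3
Step 3: 35 μL + 1550 μL = 1585 μL total → factor 1585/35 = 45.286
Step 4: 180 μL + 19.7 mL = 19880 μL total → factor 19880/180 = 110.44
Step 5: 1.2 mL brought to 6 mL → factor 6/1.2 = 5
Overall dilution factor = 4.0909 × 3 × 45.286 × 110.44 × 5 = 3.0691 × 10^5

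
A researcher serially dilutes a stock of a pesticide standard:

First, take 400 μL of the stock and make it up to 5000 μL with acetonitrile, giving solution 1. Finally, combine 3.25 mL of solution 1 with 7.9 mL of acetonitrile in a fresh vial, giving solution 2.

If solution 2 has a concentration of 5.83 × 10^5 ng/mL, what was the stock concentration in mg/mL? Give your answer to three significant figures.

25.0 mg/mL

Step 1: 400 μL brought to 5000 μL → factor 5000/400 = 12.5
Step 2: 3.25 mL + 7.9 mL = 11.15 mL total → factor 11.15/3.25 = 3.4308
Overall dilution factor = 12.5 × 3.4308 = 42.885
Stock = 5.83 × 10^5 ng/mL × 42.885 = 2.500 × 10^7 ng/mL = 25.0 mg/mL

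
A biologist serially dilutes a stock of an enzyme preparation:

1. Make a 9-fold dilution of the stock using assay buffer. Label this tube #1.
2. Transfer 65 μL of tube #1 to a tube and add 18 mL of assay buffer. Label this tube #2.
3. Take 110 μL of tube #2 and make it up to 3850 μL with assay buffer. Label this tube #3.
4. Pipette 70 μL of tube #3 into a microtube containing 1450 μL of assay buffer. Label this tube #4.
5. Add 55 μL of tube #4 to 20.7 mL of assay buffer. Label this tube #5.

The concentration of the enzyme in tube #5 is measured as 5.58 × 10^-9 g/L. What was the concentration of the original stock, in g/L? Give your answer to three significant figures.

Step 1: 9-fold → factor 9
Step 2: 65 μL + 18 mL = 18065 μL total → factor 18065/65 = 277.92
Step 3: 110 μL brought to 3850 μL → factor 3850/110 = 35
Step 4: 70 μL + 1450 μL = 1520 μL total → factor 1520/70 = 21.714
Step 5: 55 μL + 20.7 mL = 20755 μL total → factor 20755/55 = 377.36
Overall dilution factor = 9 × 277.92 × 35 × 21.714 × 377.36 = 7.1737 × 10^8
Stock = 5.58 × 10^-9 g/L × 7.1737 × 10^8 = 4.00 g/L

4.00 g/L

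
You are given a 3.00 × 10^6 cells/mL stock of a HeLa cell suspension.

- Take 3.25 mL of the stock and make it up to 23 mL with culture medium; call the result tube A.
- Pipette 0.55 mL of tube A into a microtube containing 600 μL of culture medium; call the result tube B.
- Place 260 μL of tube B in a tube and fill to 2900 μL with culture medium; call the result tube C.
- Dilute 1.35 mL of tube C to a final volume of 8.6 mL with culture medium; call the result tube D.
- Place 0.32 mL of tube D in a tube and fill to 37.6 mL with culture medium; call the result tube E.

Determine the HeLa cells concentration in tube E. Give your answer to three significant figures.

Step 1: 3.25 mL brought to 23 mL → factor 23/3.25 = 7.0769
Step 2: 0.55 mL + 600 μL = 1.15 mL total → factor 1.15/0.55 = 2.0909
Step 3: 260 μL brought to 2900 μL → factor 2900/260 = 11.154
Step 4: 1.35 mL brought to 8.6 mL → factor 8.6/1.35 = 6.3704
Step 5: 0.32 mL brought to 37.6 mL → factor 37.6/0.32 = 117.5
Overall dilution factor = 7.0769 × 2.0909 × 11.154 × 6.3704 × 117.5 = 1.2354 × 10^5
Final = 3.00 × 10^6 cells/mL / 1.2354 × 10^5 = 24.3 cells/mL

24.3 cells/mL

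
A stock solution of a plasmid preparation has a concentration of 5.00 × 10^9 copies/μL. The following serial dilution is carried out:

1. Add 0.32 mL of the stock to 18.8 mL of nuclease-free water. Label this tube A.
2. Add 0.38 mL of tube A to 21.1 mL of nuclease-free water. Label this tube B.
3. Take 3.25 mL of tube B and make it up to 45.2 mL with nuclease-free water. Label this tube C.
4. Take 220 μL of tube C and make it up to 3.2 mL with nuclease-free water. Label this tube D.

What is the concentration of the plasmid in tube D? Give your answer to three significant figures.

7.32 × 10^3 copies/μL

Step 1: 0.32 mL + 18.8 mL = 19.12 mL total → factor 19.12/0.32 = 59.75
Step 2: 0.38 mL + 21.1 mL = 21.48 mL total → factor 21.48/0.38 = 56.526
Step 3: 3.25 mL brought to 45.2 mL → factor 45.2/3.25 = 13.908
Step 4: 220 μL brought to 3.2 mL → factor 3200/220 = 14.545
Overall dilution factor = 59.75 × 56.526 × 13.908 × 14.545 = 6.8324 × 10^5
Final = 5.00 × 10^9 copies/μL / 6.8324 × 10^5 = 7.32 × 10^3 copies/μL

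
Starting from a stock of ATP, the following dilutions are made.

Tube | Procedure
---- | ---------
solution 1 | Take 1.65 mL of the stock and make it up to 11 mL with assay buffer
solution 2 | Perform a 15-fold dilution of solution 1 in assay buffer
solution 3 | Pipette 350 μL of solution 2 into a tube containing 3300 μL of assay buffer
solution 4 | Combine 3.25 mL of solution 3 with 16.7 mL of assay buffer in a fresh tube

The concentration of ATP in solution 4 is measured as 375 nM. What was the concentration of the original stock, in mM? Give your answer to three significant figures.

Step 1: 1.65 mL brought to 11 mL → factor 11/1.65 = 6.6667
Step 2: 15-fold → factor 15
Step 3: 350 μL + 3300 μL = 3650 μL total → factor 3650/350 = 10.429
Step 4: 3.25 mL + 16.7 mL = 19.95 mL total → factor 19.95/3.25 = 6.1385
Overall dilution factor = 6.6667 × 15 × 10.429 × 6.1385 = 6401.5
Stock = 375 nM × 6401.5 = 2.401 × 10^6 nM = 2.40 mM

2.40 mM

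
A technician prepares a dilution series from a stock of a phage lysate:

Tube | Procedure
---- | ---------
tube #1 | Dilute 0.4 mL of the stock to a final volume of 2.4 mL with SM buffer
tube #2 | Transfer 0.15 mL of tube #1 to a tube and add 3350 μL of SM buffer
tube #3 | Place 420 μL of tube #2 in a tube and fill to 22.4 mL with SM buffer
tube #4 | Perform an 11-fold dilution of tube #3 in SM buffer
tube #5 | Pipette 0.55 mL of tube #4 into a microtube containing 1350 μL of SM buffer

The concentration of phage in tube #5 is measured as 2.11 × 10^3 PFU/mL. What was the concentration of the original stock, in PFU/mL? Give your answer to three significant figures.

5.99 × 10^8 PFU/mL

Step 1: 0.4 mL brought to 2.4 mL → factor 2.4/0.4 = 6
Step 2: 0.15 mL + 3350 μL = 3.5 mL total → factor 3.5/0.15 = 23.333
Step 3: 420 μL brought to 22.4 mL → factor 22400/420 = 53.333
Step 4: 11-fold → factor 11
Step 5: 0.55 mL + 1350 μL = 1.9 mL total → factor 1.9/0.55 = 3.4545
Overall dilution factor = 6 × 23.333 × 53.333 × 11 × 3.4545 = 2.8373 × 10^5
Stock = 2.11 × 10^3 PFU/mL × 2.8373 × 10^5 = 5.99 × 10^8 PFU/mL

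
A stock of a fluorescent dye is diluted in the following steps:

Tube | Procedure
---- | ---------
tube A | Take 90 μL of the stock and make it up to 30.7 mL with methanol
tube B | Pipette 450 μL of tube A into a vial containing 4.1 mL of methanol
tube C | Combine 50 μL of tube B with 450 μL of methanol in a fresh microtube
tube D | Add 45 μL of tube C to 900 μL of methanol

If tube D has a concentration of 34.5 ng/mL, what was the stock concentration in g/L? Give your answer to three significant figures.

Step 1: 90 μL brought to 30.7 mL → factor 30700/90 = 341.11
Step 2: 450 μL + 4.1 mL = 4550 μL total → factor 4550/450 = 10.111
Step 3: 50 μL + 450 μL = 500 μL total → factor 500/50 = 10
Step 4: 45 μL + 900 μL = 945 μL total → factor 945/45 = 21
Overall dilution factor = 341.11 × 10.111 × 10 × 21 = 7.2429 × 10^5
Stock = 34.5 ng/mL × 7.2429 × 10^5 = 2.499 × 10^7 ng/mL = 25.0 g/L

25.0 g/L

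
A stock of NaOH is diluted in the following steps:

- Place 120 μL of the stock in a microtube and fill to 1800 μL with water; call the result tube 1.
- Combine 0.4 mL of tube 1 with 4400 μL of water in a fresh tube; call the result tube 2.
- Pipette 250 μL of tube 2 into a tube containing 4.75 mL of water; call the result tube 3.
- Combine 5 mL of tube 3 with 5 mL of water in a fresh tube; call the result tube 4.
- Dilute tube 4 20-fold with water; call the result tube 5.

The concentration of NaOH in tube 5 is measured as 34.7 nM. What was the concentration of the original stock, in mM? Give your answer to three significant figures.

5.00 mM

Step 1: 120 μL brought to 1800 μL → factor 1800/120 = 15
Step 2: 0.4 mL + 4400 μL = 4.8 mL total → factor 4.8/0.4 = 12
Step 3: 250 μL + 4.75 mL = 5000 μL total → factor 5000/250 = 20
Step 4: 5 mL + 5 mL = 10 mL total → factor 10/5 = 2
Step 5: 20-fold → factor 20
Overall dilution factor = 15 × 12 × 20 × 2 × 20 = 1.44 × 10^5
Stock = 34.7 nM × 1.44 × 10^5 = 4.997 × 10^6 nM = 5.00 mM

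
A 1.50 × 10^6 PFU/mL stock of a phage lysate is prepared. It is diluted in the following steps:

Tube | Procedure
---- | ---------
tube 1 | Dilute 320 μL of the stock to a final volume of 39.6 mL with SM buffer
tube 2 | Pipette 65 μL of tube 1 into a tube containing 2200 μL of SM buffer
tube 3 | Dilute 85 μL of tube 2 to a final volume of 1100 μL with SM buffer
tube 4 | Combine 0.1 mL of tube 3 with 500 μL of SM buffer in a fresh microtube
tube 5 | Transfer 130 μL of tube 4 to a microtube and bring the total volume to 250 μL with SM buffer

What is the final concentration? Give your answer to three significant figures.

2.33 PFU/mL

Step 1: 320 μL brought to 39.6 mL → factor 39600/320 = 123.75
Step 2: 65 μL + 2200 μL = 2265 μL total → factor 2265/65 = 34.846
Step 3: 85 μL brought to 1100 μL → factor 1100/85 = 12.941
Step 4: 0.1 mL + 500 μL = 0.6 mL total → factor 0.6/0.1 = 6
Step 5: 130 μL brought to 250 μL → factor 250/130 = 1.9231
Overall dilution factor = 123.75 × 34.846 × 12.941 × 6 × 1.9231 = 6.439 × 10^5
Final = 1.50 × 10^6 PFU/mL / 6.439 × 10^5 = 2.33 PFU/mL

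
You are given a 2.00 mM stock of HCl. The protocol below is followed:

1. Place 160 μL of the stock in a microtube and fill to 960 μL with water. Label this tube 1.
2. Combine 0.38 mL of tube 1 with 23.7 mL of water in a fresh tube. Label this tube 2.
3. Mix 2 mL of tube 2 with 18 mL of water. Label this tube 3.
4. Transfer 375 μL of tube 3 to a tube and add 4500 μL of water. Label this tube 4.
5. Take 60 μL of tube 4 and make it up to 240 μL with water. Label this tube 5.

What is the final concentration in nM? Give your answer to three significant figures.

Step 1: 160 μL brought to 960 μL → factor 960/160 = 6
Step 2: 0.38 mL + 23.7 mL = 24.08 mL total → factor 24.08/0.38 = 63.368
Step 3: 2 mL + 18 mL = 20 mL total → factor 20/2 = 10
Step 4: 375 μL + 4500 μL = 4875 μL total → factor 4875/375 = 13
Step 5: 60 μL brought to 240 μL → factor 240/60 = 4
Overall dilution factor = 6 × 63.368 × 10 × 13 × 4 = 1.9771 × 10^5
Final = 2.00 mM / 1.9771 × 10^5 = 1.012 × 10^-5 mM = 10.1 nM

10.1 nM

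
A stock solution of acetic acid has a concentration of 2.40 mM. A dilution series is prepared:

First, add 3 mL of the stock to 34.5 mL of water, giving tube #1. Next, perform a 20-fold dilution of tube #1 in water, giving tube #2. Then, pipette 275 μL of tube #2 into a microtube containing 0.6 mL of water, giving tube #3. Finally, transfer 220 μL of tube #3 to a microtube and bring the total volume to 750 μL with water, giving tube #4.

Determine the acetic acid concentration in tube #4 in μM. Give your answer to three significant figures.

Step 1: 3 mL + 34.5 mL = 37.5 mL total → factor 37.5/3 = 12.5
Step 2: 20-fold → factor 20
Step 3: 275 μL + 0.6 mL = 875 μL total → factor 875/275 = 3.1818
Step 4: 220 μL brought to 750 μL → factor 750/220 = 3.4091
Overall dilution factor = 12.5 × 20 × 3.1818 × 3.4091 = 2711.8
Final = 2.40 mM / 2711.8 = 0.0008850 mM = 0.885 μM

0.885 μM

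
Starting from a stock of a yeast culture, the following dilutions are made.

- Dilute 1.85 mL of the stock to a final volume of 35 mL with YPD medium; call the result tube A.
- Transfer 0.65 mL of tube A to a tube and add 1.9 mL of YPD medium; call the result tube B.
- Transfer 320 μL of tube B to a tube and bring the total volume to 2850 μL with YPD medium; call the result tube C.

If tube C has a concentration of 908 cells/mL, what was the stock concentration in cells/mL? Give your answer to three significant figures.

6.00 × 10^5 cells/mL

Step 1: 1.85 mL brought to 35 mL → factor 35/1.85 = 18.919
Step 2: 0.65 mL + 1.9 mL = 2.55 mL total → factor 2.55/0.65 = 3.9231
Step 3: 320 μL brought to 2850 μL → factor 2850/320 = 8.9062
Overall dilution factor = 18.919 × 3.9231 × 8.9062 = 661.03
Stock = 908 cells/mL × 661.03 = 6.00 × 10^5 cells/mL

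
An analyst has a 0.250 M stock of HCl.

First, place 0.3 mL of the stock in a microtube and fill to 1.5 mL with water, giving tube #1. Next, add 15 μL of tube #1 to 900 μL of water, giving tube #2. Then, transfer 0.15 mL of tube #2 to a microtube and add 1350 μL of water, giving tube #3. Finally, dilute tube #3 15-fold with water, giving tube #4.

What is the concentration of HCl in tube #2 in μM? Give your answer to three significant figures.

820 μM

Step 1: 0.3 mL brought to 1.5 mL → factor 1.5/0.3 = 5
Step 2: 15 μL + 900 μL = 915 μL total → factor 915/15 = 61
Dilution factor through tube #2 = 5 × 61 = 305
[tube #2] = 0.250 M / 305 = 0.0008197 M = 820 μM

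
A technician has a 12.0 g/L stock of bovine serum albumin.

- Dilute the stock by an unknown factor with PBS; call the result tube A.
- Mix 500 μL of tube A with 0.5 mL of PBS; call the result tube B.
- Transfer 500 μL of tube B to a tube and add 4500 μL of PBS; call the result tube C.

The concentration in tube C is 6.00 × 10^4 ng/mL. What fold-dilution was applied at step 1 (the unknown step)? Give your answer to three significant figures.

10.0-fold

Step 1: unknown factor x
Step 2: 500 μL + 0.5 mL = 1000 μL total → factor 1000/500 = 2
Step 3: 500 μL + 4500 μL = 5000 μL total → factor 5000/500 = 10
Product of known-step factors = 20
Overall factor = 12.0 g/L / (6.00 × 10^4 ng/mL) = 200
x = 200 / 20 = 10.0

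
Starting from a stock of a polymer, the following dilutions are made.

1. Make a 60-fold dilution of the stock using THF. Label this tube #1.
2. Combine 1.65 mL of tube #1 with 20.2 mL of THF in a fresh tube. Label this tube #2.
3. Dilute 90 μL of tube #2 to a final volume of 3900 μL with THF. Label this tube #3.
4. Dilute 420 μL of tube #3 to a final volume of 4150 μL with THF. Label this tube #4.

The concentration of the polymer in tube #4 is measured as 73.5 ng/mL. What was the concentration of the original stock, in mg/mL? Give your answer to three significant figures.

Step 1: 60-fold → factor 60
Step 2: 1.65 mL + 20.2 mL = 21.85 mL total → factor 21.85/1.65 = 13.242
Step 3: 90 μL brought to 3900 μL → factor 3900/90 = 43.333
Step 4: 420 μL brought to 4150 μL → factor 4150/420 = 9.881
Overall dilution factor = 60 × 13.242 × 43.333 × 9.881 = 3.402 × 10^5
Stock = 73.5 ng/mL × 3.402 × 10^5 = 2.501 × 10^7 ng/mL = 25.0 mg/mL

25.0 mg/mL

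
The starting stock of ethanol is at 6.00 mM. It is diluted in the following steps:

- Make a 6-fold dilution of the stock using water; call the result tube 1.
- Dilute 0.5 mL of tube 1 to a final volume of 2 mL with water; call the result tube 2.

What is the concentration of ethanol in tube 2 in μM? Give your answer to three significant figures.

250 μM

Step 1: 6-fold → factor 6
Step 2: 0.5 mL brought to 2 mL → factor 2/0.5 = 4
Overall dilution factor = 6 × 4 = 24
Final = 6.00 mM / 24 = 0.2500 mM = 250 μM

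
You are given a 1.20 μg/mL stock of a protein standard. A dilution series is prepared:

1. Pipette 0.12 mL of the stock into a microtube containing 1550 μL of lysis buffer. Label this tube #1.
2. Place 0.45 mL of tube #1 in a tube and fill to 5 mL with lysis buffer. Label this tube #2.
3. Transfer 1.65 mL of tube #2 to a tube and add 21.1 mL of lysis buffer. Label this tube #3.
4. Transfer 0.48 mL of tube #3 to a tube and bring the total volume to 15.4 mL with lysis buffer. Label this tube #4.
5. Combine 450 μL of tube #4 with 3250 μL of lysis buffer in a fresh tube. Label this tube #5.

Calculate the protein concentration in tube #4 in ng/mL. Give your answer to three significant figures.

0.0175 ng/mL

Step 1: 0.12 mL + 1550 μL = 1.67 mL total → factor 1.67/0.12 = 13.917
Step 2: 0.45 mL brought to 5 mL → factor 5/0.45 = 11.111
Step 3: 1.65 mL + 21.1 mL = 22.75 mL total → factor 22.75/1.65 = 13.788
Step 4: 0.48 mL brought to 15.4 mL → factor 15.4/0.48 = 32.083
Dilution factor through tube #4 = 13.917 × 11.111 × 13.788 × 32.083 = 68402
[tube #4] = 1.20 μg/mL / 68402 = 1.754 × 10^-5 μg/mL = 0.0175 ng/mL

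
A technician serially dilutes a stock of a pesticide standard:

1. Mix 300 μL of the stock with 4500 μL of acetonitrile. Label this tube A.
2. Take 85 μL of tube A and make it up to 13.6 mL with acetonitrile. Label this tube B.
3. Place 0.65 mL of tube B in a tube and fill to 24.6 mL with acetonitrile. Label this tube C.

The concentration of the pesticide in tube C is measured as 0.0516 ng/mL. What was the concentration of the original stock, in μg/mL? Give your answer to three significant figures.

Step 1: 300 μL + 4500 μL = 4800 μL total → factor 4800/300 = 16
Step 2: 85 μL brought to 13.6 mL → factor 13600/85 = 160
Step 3: 0.65 mL brought to 24.6 mL → factor 24.6/0.65 = 37.846
Overall dilution factor = 16 × 160 × 37.846 = 96886
Stock = 0.0516 ng/mL × 96886 = 4999 ng/mL = 5.00 μg/mL

5.00 μg/mL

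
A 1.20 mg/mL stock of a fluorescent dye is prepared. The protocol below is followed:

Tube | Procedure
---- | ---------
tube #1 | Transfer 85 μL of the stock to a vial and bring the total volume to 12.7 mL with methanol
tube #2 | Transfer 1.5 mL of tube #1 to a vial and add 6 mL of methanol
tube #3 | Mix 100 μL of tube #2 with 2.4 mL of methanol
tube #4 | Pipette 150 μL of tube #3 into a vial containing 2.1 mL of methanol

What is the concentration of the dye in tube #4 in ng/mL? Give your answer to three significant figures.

Step 1: 85 μL brought to 12.7 mL → factor 12700/85 = 149.41
Step 2: 1.5 mL + 6 mL = 7.5 mL total → factor 7.5/1.5 = 5
Step 3: 100 μL + 2.4 mL = 2500 μL total → factor 2500/100 = 25
Step 4: 150 μL + 2.1 mL = 2250 μL total → factor 2250/150 = 15
Overall dilution factor = 149.41 × 5 × 25 × 15 = 2.8015 × 10^5
Final = 1.20 mg/mL / 2.8015 × 10^5 = 4.283 × 10^-6 mg/mL = 4.28 ng/mL

4.28 ng/mL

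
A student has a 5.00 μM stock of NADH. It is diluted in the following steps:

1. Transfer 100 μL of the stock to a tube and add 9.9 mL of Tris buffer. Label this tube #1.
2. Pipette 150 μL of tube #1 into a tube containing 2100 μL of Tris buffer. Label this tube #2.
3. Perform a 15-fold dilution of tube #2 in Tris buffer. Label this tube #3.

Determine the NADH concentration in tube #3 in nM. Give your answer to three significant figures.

Step 1: 100 μL + 9.9 mL = 10000 μL total → factor 10000/100 = 100
Step 2: 150 μL + 2100 μL = 2250 μL total → factor 2250/150 = 15
Step 3: 15-fold → factor 15
Overall dilution factor = 100 × 15 × 15 = 22500
Final = 5.00 μM / 22500 = 0.0002222 μM = 0.222 nM

0.222 nM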